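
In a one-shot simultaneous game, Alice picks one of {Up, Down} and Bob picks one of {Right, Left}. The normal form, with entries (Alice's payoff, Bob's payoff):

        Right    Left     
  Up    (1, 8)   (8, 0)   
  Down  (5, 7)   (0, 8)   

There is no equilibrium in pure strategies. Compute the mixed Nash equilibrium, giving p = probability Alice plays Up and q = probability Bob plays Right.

p = 1/9, q = 2/3

Set Bob's expected payoff from Right equal to that from Left:
  Bob's payoff to Right: p·8 + (1−p)·7 = p + 7
  Bob's payoff to Left: p·0 + (1−p)·8 = -8p + 8
  p + 7 = -8p + 8  ⇒  9p = 1  ⇒  p = 1/9.
Set Alice's expected payoff from Up equal to that from Down:
  Alice's payoff to Up: q·1 + (1−q)·8 = -7q + 8
  Alice's payoff to Down: q·5 + (1−q)·0 = 5q
  -7q + 8 = 5q  ⇒  -12q = -8  ⇒  q = 2/3.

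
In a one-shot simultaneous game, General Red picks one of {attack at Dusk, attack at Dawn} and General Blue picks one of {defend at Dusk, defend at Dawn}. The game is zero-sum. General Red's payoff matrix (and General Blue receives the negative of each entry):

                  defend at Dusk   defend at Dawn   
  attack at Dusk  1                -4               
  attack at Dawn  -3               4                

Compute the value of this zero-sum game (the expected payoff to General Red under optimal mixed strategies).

General Red's indifference between attack at Dusk and attack at Dawn determines General Blue's mixing probability q:
  General Red's payoff from attack at Dusk: q·1 + (1−q)·(-4) = 5q - 4
  General Red's payoff from attack at Dawn: q·(-3) + (1−q)·4 = -7q + 4
  5q - 4 = -7q + 4  ⇒  12q = 8  ⇒  q = 2/3.
The value is General Red's expected payoff against this mix (using attack at Dusk): (2/3)·1 + (1/3)·(-4) = -2/3.

v = -2/3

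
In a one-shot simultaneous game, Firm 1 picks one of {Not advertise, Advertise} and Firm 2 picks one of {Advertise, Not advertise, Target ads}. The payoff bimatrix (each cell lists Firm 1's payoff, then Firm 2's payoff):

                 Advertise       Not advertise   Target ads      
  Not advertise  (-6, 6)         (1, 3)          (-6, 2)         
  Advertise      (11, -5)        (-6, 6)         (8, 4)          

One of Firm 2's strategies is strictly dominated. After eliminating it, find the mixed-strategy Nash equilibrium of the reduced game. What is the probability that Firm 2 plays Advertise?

q = 7/24

Firm 2's strategy Target ads is strictly dominated by Not advertise: 3 > 2 and 6 > 4. Eliminate Target ads.
Firm 1's indifference between Not advertise and Advertise determines Firm 2's mixing probability q:
  Firm 1's expected payoff from Not advertise: q·(-6) + (1−q)·1 = -7q + 1
  Firm 1's expected payoff from Advertise: q·11 + (1−q)·(-6) = 17q - 6
  -7q + 1 = 17q - 6  ⇒  -24q = -7  ⇒  q = 7/24.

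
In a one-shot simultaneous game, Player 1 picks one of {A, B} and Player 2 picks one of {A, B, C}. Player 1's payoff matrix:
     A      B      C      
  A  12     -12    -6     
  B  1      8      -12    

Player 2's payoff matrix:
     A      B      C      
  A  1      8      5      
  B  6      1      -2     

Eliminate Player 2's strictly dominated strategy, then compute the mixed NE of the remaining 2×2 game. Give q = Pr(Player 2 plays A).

Player 2's strategy C is strictly dominated by B: 8 > 5 and 1 > -2. Eliminate C.
Set Player 1's expected payoff from A equal to that from B:
  Player 1's payoff to A: q·12 + (1−q)·(-12) = 24q - 12
  Player 1's payoff to B: q·1 + (1−q)·8 = -7q + 8
  24q - 12 = -7q + 8  ⇒  31q = 20  ⇒  q = 20/31.

q = 20/31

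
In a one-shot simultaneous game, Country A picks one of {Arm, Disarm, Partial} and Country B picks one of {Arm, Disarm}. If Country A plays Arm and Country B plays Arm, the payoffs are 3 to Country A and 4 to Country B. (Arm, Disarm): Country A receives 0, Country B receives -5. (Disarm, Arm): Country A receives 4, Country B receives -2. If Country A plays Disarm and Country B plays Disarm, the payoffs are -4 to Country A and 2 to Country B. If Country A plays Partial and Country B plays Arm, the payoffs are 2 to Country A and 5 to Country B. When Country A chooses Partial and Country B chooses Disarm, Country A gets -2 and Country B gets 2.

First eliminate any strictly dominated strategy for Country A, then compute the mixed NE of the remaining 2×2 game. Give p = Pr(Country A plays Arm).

p = 4/13

Country A's strategy Partial is strictly dominated by Arm: 3 > 2 and 0 > -2. Eliminate Partial.
Country B's indifference between Arm and Disarm determines Country A's mixing probability p:
  Country B's payoff from Arm: p·4 + (1−p)·(-2) = 6p - 2
  Country B's payoff from Disarm: p·(-5) + (1−p)·2 = -7p + 2
  6p - 2 = -7p + 2  ⇒  13p = 4  ⇒  p = 4/13.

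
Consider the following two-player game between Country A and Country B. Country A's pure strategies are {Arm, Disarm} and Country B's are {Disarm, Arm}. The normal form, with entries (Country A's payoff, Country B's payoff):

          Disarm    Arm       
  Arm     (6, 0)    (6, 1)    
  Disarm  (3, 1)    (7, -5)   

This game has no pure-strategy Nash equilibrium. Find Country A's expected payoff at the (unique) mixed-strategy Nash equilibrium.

Country A's indifference between Arm and Disarm determines Country B's mixing probability q:
  Country A's payoff from Arm: q·6 + (1−q)·6 = 6
  Country A's payoff from Disarm: q·3 + (1−q)·7 = -4q + 7
  6 = -4q + 7  ⇒  4q = 1  ⇒  q = 1/4.
At equilibrium Country A is indifferent across rows, so Country A's payoff equals the payoff from Arm: (1/4)·6 + (3/4)·6 = 6.

6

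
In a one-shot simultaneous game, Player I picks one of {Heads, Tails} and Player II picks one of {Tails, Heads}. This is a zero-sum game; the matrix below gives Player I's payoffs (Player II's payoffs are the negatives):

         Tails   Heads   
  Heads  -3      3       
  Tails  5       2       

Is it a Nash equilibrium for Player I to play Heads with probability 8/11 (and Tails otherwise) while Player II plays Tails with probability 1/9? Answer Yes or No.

No

Given Player I's mix p = 8/11, Player II's payoff from Tails is 9/11 but from Heads is -30/11. Player II strictly prefers Tails, so Player II would not mix.
So the proposed profile is not a Nash equilibrium.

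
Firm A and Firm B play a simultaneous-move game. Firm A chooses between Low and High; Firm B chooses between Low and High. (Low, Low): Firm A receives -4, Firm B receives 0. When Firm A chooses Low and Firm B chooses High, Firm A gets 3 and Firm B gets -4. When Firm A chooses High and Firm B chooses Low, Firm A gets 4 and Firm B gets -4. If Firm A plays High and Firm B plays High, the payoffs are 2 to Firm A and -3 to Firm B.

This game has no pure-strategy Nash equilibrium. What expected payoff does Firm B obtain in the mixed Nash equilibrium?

-16/5

Firm A's mix must leave Firm B indifferent between Low and High.
  Firm B's expected payoff from Low: p·0 + (1−p)·(-4) = 4p - 4
  Firm B's expected payoff from High: p·(-4) + (1−p)·(-3) = -p - 3
  4p - 4 = -p - 3  ⇒  5p = 1  ⇒  p = 1/5.
At equilibrium Firm B is indifferent across columns, so Firm B's payoff equals the payoff from Low: (1/5)·0 + (4/5)·(-4) = -16/5.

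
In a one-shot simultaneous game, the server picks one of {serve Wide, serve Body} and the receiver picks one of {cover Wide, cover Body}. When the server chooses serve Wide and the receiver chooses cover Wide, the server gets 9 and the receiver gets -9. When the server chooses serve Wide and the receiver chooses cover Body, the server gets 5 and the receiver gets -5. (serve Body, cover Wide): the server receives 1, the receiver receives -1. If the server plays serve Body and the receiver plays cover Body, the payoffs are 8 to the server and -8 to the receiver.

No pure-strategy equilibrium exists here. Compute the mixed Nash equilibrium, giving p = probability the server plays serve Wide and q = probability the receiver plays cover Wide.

For the receiver to be willing to mix, the receiver must be indifferent between cover Wide and cover Body, which pins down the server's mix.
  the receiver's expected payoff from cover Wide: p·(-9) + (1−p)·(-1) = -8p - 1
  the receiver's expected payoff from cover Body: p·(-5) + (1−p)·(-8) = 3p - 8
  -8p - 1 = 3p - 8  ⇒  -11p = -7  ⇒  p = 7/11.
In a mixed equilibrium the server is indifferent between serve Wide and serve Body; this condition fixes q.
  the server's payoff to serve Wide: q·9 + (1−q)·5 = 4q + 5
  the server's payoff to serve Body: q·1 + (1−q)·8 = -7q + 8
  4q + 5 = -7q + 8  ⇒  11q = 3  ⇒  q = 3/11.

p = 7/11, q = 3/11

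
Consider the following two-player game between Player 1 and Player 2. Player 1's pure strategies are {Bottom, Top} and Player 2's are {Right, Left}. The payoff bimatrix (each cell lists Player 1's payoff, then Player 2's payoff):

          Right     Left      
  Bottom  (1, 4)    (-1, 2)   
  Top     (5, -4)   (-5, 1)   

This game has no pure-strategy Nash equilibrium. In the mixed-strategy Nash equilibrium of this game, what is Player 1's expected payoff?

For Player 1 to be willing to mix, Player 1 must be indifferent between Bottom and Top, which pins down Player 2's mix.
  Player 1's payoff to Bottom: q·1 + (1−q)·(-1) = 2q - 1
  Player 1's payoff to Top: q·5 + (1−q)·(-5) = 10q - 5
  2q - 1 = 10q - 5  ⇒  -8q = -4  ⇒  q = 1/2.
At equilibrium Player 1 is indifferent across rows, so Player 1's payoff equals the payoff from Bottom: (1/2)·1 + (1/2)·(-1) = 0.

0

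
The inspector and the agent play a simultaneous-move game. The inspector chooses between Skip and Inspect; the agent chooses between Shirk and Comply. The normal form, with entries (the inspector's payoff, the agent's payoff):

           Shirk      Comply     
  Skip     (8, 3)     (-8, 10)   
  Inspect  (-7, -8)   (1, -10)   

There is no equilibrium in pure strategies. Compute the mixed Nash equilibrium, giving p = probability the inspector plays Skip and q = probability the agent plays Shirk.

p = 2/9, q = 3/8

The inspector's mix must leave the agent indifferent between Shirk and Comply.
  the agent's payoff to Shirk: p·3 + (1−p)·(-8) = 11p - 8
  the agent's payoff to Comply: p·10 + (1−p)·(-10) = 20p - 10
  11p - 8 = 20p - 10  ⇒  -9p = -2  ⇒  p = 2/9.
In a mixed equilibrium the inspector is indifferent between Skip and Inspect; this condition fixes q.
  the inspector's payoff from Skip: q·8 + (1−q)·(-8) = 16q - 8
  the inspector's payoff from Inspect: q·(-7) + (1−q)·1 = -8q + 1
  16q - 8 = -8q + 1  ⇒  24q = 9  ⇒  q = 3/8.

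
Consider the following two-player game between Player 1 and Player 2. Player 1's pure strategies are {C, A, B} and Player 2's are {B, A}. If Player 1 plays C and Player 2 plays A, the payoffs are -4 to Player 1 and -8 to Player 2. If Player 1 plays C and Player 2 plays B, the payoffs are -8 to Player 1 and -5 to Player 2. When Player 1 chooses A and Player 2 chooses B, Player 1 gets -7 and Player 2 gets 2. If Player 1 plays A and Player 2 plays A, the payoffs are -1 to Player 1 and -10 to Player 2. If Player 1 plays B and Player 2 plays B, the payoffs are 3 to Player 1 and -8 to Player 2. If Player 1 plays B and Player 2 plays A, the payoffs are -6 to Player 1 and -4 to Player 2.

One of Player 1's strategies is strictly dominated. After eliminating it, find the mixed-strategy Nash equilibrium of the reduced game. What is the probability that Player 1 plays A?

p = 1/4

Player 1's strategy C is strictly dominated by A: -7 > -8 and -1 > -4. Eliminate C.
Player 1's mix must leave Player 2 indifferent between B and A.
  Player 2's payoff from B: p·2 + (1−p)·(-8) = 10p - 8
  Player 2's payoff from A: p·(-10) + (1−p)·(-4) = -6p - 4
  10p - 8 = -6p - 4  ⇒  16p = 4  ⇒  p = 1/4.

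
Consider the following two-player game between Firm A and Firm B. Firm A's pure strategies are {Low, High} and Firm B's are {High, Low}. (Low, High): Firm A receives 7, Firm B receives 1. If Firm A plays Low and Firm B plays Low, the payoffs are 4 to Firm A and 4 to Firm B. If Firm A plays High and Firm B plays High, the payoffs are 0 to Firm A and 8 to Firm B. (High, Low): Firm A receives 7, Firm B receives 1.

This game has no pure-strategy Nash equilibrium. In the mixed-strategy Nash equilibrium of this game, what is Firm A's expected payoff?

Firm B's mix must leave Firm A indifferent between Low and High.
  Firm A's payoff from Low: q·7 + (1−q)·4 = 3q + 4
  Firm A's payoff from High: q·0 + (1−q)·7 = -7q + 7
  3q + 4 = -7q + 7  ⇒  10q = 3  ⇒  q = 3/10.
At equilibrium Firm A is indifferent across rows, so Firm A's payoff equals the payoff from Low: (3/10)·7 + (7/10)·4 = 49/10.

49/10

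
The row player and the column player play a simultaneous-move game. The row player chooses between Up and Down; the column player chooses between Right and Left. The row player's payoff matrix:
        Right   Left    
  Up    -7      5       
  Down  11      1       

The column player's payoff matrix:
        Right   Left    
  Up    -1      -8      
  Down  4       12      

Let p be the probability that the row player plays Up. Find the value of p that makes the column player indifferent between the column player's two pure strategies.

p = 8/15

In a mixed equilibrium the column player is indifferent between Right and Left; this condition fixes p.
  the column player's payoff from Right: p·(-1) + (1−p)·4 = -5p + 4
  the column player's payoff from Left: p·(-8) + (1−p)·12 = -20p + 12
  -5p + 4 = -20p + 12  ⇒  15p = 8  ⇒  p = 8/15.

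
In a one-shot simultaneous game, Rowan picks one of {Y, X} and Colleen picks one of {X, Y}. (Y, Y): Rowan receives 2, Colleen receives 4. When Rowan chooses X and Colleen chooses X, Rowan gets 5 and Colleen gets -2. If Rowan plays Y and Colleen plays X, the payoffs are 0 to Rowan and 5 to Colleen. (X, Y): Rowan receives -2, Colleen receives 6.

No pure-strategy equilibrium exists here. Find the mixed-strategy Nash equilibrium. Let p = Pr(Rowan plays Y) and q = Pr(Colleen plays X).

p = 8/9, q = 4/9

Rowan's mix must leave Colleen indifferent between X and Y.
  Colleen's payoff to X: p·5 + (1−p)·(-2) = 7p - 2
  Colleen's payoff to Y: p·4 + (1−p)·6 = -2p + 6
  7p - 2 = -2p + 6  ⇒  9p = 8  ⇒  p = 8/9.
Set Rowan's expected payoff from Y equal to that from X:
  Rowan's payoff from Y: q·0 + (1−q)·2 = -2q + 2
  Rowan's payoff from X: q·5 + (1−q)·(-2) = 7q - 2
  -2q + 2 = 7q - 2  ⇒  -9q = -4  ⇒  q = 4/9.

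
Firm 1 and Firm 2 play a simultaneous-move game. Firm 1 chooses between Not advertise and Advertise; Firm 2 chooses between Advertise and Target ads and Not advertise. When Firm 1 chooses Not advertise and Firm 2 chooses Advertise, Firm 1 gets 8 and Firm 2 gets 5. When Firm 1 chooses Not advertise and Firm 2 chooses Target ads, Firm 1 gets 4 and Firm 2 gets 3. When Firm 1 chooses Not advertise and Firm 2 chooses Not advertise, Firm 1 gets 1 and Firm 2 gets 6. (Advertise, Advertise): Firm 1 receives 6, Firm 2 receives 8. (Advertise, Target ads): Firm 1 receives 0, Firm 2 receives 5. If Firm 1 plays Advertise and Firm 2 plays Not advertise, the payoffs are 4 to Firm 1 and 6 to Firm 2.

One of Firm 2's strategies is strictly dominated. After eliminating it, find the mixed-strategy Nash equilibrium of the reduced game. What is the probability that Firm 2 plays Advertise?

Firm 2's strategy Target ads is strictly dominated by Not advertise: 6 > 3 and 6 > 5. Eliminate Target ads.
Firm 1's indifference between Not advertise and Advertise determines Firm 2's mixing probability q:
  Firm 1's payoff from Not advertise: q·8 + (1−q)·1 = 7q + 1
  Firm 1's payoff from Advertise: q·6 + (1−q)·4 = 2q + 4
  7q + 1 = 2q + 4  ⇒  5q = 3  ⇒  q = 3/5.

q = 3/5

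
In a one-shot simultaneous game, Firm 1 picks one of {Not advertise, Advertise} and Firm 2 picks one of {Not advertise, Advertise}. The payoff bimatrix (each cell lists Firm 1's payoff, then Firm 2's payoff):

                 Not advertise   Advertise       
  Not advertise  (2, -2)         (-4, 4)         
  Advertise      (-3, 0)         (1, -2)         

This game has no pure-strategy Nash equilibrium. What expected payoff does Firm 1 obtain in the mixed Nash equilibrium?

Firm 2's mix must leave Firm 1 indifferent between Not advertise and Advertise.
  Firm 1's payoff to Not advertise: q·2 + (1−q)·(-4) = 6q - 4
  Firm 1's payoff to Advertise: q·(-3) + (1−q)·1 = -4q + 1
  6q - 4 = -4q + 1  ⇒  10q = 5  ⇒  q = 1/2.
At equilibrium Firm 1 is indifferent across rows, so Firm 1's payoff equals the payoff from Not advertise: (1/2)·2 + (1/2)·(-4) = -1.

-1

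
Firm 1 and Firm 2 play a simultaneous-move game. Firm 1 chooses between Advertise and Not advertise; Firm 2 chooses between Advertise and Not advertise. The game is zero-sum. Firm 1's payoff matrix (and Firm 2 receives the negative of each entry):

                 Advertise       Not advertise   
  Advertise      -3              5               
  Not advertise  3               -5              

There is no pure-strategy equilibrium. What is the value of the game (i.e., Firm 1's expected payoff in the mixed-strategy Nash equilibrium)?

v = 0

Firm 1's indifference between Advertise and Not advertise determines Firm 2's mixing probability q:
  Firm 1's payoff from Advertise: q·(-3) + (1−q)·5 = -8q + 5
  Firm 1's payoff from Not advertise: q·3 + (1−q)·(-5) = 8q - 5
  -8q + 5 = 8q - 5  ⇒  -16q = -10  ⇒  q = 5/8.
The value is Firm 1's expected payoff against this mix (using Advertise): (5/8)·(-3) + (3/8)·5 = 0.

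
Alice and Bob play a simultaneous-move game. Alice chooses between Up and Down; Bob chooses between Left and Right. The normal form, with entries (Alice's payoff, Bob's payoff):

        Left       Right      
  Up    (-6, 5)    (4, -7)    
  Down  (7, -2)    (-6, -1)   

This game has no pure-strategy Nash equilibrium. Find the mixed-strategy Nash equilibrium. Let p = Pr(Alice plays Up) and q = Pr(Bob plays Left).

p = 1/13, q = 10/23

For Bob to be willing to mix, Bob must be indifferent between Left and Right, which pins down Alice's mix.
  Bob's expected payoff from Left: p·5 + (1−p)·(-2) = 7p - 2
  Bob's expected payoff from Right: p·(-7) + (1−p)·(-1) = -6p - 1
  7p - 2 = -6p - 1  ⇒  13p = 1  ⇒  p = 1/13.
Bob's mix must leave Alice indifferent between Up and Down.
  Alice's payoff from Up: q·(-6) + (1−q)·4 = -10q + 4
  Alice's payoff from Down: q·7 + (1−q)·(-6) = 13q - 6
  -10q + 4 = 13q - 6  ⇒  -23q = -10  ⇒  q = 10/23.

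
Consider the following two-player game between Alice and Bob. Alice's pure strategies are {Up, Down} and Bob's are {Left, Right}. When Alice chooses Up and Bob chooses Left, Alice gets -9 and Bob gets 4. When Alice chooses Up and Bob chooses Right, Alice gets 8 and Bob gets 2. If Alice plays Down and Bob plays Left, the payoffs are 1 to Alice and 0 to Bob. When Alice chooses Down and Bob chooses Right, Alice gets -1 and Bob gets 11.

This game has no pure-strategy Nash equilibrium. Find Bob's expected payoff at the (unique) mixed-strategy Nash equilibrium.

44/13

For Bob to be willing to mix, Bob must be indifferent between Left and Right, which pins down Alice's mix.
  Bob's payoff to Left: p·4 + (1−p)·0 = 4p
  Bob's payoff to Right: p·2 + (1−p)·11 = -9p + 11
  4p = -9p + 11  ⇒  13p = 11  ⇒  p = 11/13.
At equilibrium Bob is indifferent across columns, so Bob's payoff equals the payoff from Left: (11/13)·4 + (2/13)·0 = 44/13.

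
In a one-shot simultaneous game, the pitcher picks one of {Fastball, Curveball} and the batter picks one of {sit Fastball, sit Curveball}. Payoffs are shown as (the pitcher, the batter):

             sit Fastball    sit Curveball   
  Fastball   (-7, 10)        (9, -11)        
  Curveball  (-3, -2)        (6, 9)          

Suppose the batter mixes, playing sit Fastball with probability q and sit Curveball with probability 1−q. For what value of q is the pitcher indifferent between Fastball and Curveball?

The pitcher's indifference between Fastball and Curveball determines the batter's mixing probability q:
  the pitcher's payoff from Fastball: q·(-7) + (1−q)·9 = -16q + 9
  the pitcher's payoff from Curveball: q·(-3) + (1−q)·6 = -9q + 6
  -16q + 9 = -9q + 6  ⇒  -7q = -3  ⇒  q = 3/7.

q = 3/7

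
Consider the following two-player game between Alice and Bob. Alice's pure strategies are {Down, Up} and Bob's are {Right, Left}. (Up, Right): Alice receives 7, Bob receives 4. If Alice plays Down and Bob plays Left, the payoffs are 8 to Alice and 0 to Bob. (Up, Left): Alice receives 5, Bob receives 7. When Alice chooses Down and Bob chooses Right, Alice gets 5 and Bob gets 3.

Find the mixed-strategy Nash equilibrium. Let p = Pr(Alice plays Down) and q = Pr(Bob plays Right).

p = 1/2, q = 3/5

Alice's mix must leave Bob indifferent between Right and Left.
  Bob's expected payoff from Right: p·3 + (1−p)·4 = -p + 4
  Bob's expected payoff from Left: p·0 + (1−p)·7 = -7p + 7
  -p + 4 = -7p + 7  ⇒  6p = 3  ⇒  p = 1/2.
In a mixed equilibrium Alice is indifferent between Down and Up; this condition fixes q.
  Alice's expected payoff from Down: q·5 + (1−q)·8 = -3q + 8
  Alice's expected payoff from Up: q·7 + (1−q)·5 = 2q + 5
  -3q + 8 = 2q + 5  ⇒  -5q = -3  ⇒  q = 3/5.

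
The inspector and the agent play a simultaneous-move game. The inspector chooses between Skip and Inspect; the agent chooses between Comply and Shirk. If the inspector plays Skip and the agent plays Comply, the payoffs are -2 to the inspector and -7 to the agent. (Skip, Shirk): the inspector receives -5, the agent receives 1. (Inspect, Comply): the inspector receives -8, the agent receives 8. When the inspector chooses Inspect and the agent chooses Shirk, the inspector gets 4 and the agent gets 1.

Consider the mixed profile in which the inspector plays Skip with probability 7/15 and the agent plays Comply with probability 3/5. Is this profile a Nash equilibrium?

Yes

Check the agent's indifference given the inspector's mix p = 7/15:
  payoff from Comply = 1; payoff from Shirk = 1 — equal.
Check the inspector's indifference given the agent's mix q = 3/5:
  payoff from Skip = -16/5; payoff from Inspect = -16/5 — equal.
Both players are indifferent, so neither can profitably deviate.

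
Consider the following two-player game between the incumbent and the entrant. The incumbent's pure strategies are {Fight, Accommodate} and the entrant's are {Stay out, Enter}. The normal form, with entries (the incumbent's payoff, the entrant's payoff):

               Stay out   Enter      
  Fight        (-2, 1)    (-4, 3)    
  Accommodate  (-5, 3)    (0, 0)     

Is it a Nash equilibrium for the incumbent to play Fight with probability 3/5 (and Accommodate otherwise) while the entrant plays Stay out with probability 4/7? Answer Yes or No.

Check the entrant's indifference given the incumbent's mix p = 3/5:
  payoff from Stay out = 9/5; payoff from Enter = 9/5 — equal.
Check the incumbent's indifference given the entrant's mix q = 4/7:
  payoff from Fight = -20/7; payoff from Accommodate = -20/7 — equal.
Both players are indifferent, so neither can profitably deviate.

Yes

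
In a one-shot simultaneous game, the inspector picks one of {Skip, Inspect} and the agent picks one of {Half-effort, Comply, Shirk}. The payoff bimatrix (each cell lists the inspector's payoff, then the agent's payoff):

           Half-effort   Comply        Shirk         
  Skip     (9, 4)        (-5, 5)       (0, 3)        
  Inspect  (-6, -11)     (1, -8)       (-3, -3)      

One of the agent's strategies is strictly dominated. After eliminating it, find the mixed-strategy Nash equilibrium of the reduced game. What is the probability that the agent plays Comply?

The agent's strategy Half-effort is strictly dominated by Comply: 5 > 4 and -8 > -11. Eliminate Half-effort.
In a mixed equilibrium the inspector is indifferent between Skip and Inspect; this condition fixes q.
  the inspector's expected payoff from Skip: q·(-5) + (1−q)·0 = -5q
  the inspector's expected payoff from Inspect: q·1 + (1−q)·(-3) = 4q - 3
  -5q = 4q - 3  ⇒  -9q = -3  ⇒  q = 1/3.

q = 1/3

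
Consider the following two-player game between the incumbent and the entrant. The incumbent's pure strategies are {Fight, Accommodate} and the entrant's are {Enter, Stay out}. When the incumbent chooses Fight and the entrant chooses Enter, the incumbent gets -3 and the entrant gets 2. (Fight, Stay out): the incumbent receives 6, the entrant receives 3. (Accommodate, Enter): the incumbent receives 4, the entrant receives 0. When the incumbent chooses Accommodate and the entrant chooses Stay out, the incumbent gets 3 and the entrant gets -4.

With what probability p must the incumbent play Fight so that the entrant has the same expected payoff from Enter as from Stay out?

p = 4/5

In a mixed equilibrium the entrant is indifferent between Enter and Stay out; this condition fixes p.
  the entrant's payoff from Enter: p·2 + (1−p)·0 = 2p
  the entrant's payoff from Stay out: p·3 + (1−p)·(-4) = 7p - 4
  2p = 7p - 4  ⇒  -5p = -4  ⇒  p = 4/5.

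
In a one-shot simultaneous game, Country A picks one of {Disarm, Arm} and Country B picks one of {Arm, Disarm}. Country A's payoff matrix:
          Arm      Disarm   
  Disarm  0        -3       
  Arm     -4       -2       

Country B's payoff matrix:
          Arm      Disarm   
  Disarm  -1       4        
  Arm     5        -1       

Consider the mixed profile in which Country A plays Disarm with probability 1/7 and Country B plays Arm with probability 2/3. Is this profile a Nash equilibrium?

Given Country A's mix p = 1/7, Country B's payoff from Arm is 29/7 but from Disarm is -2/7. Country B strictly prefers Arm, so Country B would not mix.
So the proposed profile is not a Nash equilibrium.

No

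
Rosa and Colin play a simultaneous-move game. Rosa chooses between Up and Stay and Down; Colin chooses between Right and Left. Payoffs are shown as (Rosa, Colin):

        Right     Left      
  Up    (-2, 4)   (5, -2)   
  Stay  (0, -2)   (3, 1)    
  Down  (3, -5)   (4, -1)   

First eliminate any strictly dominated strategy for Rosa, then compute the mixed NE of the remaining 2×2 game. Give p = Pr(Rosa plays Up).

p = 2/5

Rosa's strategy Stay is strictly dominated by Down: 3 > 0 and 4 > 3. Eliminate Stay.
Set Colin's expected payoff from Right equal to that from Left:
  Colin's payoff from Right: p·4 + (1−p)·(-5) = 9p - 5
  Colin's payoff from Left: p·(-2) + (1−p)·(-1) = -p - 1
  9p - 5 = -p - 1  ⇒  10p = 4  ⇒  p = 2/5.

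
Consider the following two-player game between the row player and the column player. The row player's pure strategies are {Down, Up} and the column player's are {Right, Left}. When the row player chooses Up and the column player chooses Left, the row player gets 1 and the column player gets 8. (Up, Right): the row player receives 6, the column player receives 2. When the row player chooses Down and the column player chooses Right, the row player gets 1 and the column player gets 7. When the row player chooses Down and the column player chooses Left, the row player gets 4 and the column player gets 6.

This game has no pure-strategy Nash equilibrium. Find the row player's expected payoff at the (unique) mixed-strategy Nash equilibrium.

23/8

Set the row player's expected payoff from Down equal to that from Up:
  the row player's payoff from Down: q·1 + (1−q)·4 = -3q + 4
  the row player's payoff from Up: q·6 + (1−q)·1 = 5q + 1
  -3q + 4 = 5q + 1  ⇒  -8q = -3  ⇒  q = 3/8.
At equilibrium the row player is indifferent across rows, so the row player's payoff equals the payoff from Down: (3/8)·1 + (5/8)·4 = 23/8.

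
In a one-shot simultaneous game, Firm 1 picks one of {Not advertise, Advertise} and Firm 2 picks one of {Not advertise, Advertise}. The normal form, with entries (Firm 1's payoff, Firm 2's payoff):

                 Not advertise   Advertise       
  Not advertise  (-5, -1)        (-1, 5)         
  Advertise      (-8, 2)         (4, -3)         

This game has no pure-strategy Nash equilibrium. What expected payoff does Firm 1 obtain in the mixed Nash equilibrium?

-7/2

Set Firm 1's expected payoff from Not advertise equal to that from Advertise:
  Firm 1's payoff from Not advertise: q·(-5) + (1−q)·(-1) = -4q - 1
  Firm 1's payoff from Advertise: q·(-8) + (1−q)·4 = -12q + 4
  -4q - 1 = -12q + 4  ⇒  8q = 5  ⇒  q = 5/8.
At equilibrium Firm 1 is indifferent across rows, so Firm 1's payoff equals the payoff from Not advertise: (5/8)·(-5) + (3/8)·(-1) = -7/2.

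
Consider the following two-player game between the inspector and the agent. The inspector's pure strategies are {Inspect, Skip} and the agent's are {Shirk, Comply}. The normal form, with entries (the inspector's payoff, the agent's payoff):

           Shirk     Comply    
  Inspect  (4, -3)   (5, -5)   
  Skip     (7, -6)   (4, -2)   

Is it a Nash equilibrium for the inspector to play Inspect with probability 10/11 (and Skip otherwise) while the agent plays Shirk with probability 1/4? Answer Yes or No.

Given the inspector's mix p = 10/11, the agent's payoff from Shirk is -36/11 but from Comply is -52/11. The agent strictly prefers Shirk, so the agent would not mix.
So the proposed profile is not a Nash equilibrium.

No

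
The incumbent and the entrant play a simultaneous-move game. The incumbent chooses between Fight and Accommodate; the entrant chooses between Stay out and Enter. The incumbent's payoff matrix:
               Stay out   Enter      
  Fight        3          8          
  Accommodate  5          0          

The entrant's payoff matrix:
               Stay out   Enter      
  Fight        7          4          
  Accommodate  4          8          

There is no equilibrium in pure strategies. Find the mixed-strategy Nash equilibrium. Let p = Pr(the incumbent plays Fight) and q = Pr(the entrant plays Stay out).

p = 4/7, q = 4/5

In a mixed equilibrium the entrant is indifferent between Stay out and Enter; this condition fixes p.
  the entrant's payoff to Stay out: p·7 + (1−p)·4 = 3p + 4
  the entrant's payoff to Enter: p·4 + (1−p)·8 = -4p + 8
  3p + 4 = -4p + 8  ⇒  7p = 4  ⇒  p = 4/7.
The entrant's mix must leave the incumbent indifferent between Fight and Accommodate.
  the incumbent's payoff from Fight: q·3 + (1−q)·8 = -5q + 8
  the incumbent's payoff from Accommodate: q·5 + (1−q)·0 = 5q
  -5q + 8 = 5q  ⇒  -10q = -8  ⇒  q = 4/5.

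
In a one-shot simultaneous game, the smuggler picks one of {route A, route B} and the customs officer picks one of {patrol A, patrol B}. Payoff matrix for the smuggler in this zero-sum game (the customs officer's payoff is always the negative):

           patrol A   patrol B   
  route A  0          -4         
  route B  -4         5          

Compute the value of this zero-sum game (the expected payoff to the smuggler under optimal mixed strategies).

The smuggler's indifference between route A and route B determines the customs officer's mixing probability q:
  the smuggler's expected payoff from route A: q·0 + (1−q)·(-4) = 4q - 4
  the smuggler's expected payoff from route B: q·(-4) + (1−q)·5 = -9q + 5
  4q - 4 = -9q + 5  ⇒  13q = 9  ⇒  q = 9/13.
The value is the smuggler's expected payoff against this mix (using route A): (9/13)·0 + (4/13)·(-4) = -16/13.

v = -16/13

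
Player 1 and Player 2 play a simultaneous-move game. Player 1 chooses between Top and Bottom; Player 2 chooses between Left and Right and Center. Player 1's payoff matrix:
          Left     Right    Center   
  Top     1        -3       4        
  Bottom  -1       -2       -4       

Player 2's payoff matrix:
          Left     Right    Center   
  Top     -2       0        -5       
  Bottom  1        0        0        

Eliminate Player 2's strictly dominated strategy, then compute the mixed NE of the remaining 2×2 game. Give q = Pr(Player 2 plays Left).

q = 1/3

Player 2's strategy Center is strictly dominated by Left: -2 > -5 and 1 > 0. Eliminate Center.
In a mixed equilibrium Player 1 is indifferent between Top and Bottom; this condition fixes q.
  Player 1's payoff from Top: q·1 + (1−q)·(-3) = 4q - 3
  Player 1's payoff from Bottom: q·(-1) + (1−q)·(-2) = q - 2
  4q - 3 = q - 2  ⇒  3q = 1  ⇒  q = 1/3.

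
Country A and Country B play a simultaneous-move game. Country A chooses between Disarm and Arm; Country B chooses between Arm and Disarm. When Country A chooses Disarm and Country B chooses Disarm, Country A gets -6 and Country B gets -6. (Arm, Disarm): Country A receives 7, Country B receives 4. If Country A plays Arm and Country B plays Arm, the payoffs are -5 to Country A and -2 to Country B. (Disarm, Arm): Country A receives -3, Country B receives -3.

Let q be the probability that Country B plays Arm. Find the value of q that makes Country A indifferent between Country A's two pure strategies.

For Country A to be willing to mix, Country A must be indifferent between Disarm and Arm, which pins down Country B's mix.
  Country A's payoff to Disarm: q·(-3) + (1−q)·(-6) = 3q - 6
  Country A's payoff to Arm: q·(-5) + (1−q)·7 = -12q + 7
  3q - 6 = -12q + 7  ⇒  15q = 13  ⇒  q = 13/15.

q = 13/15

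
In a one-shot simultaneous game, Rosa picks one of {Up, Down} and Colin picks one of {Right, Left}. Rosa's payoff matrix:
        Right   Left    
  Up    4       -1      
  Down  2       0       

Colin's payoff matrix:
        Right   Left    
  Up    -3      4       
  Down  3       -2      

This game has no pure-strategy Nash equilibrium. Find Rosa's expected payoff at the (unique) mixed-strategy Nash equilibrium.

2/3

Rosa's indifference between Up and Down determines Colin's mixing probability q:
  Rosa's payoff to Up: q·4 + (1−q)·(-1) = 5q - 1
  Rosa's payoff to Down: q·2 + (1−q)·0 = 2q
  5q - 1 = 2q  ⇒  3q = 1  ⇒  q = 1/3.
At equilibrium Rosa is indifferent across rows, so Rosa's payoff equals the payoff from Up: (1/3)·4 + (2/3)·(-1) = 2/3.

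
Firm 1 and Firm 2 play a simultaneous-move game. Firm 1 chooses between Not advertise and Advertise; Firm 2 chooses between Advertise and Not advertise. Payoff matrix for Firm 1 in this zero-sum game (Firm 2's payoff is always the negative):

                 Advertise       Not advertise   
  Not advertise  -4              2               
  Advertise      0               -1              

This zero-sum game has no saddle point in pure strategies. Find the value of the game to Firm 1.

For Firm 1 to be willing to mix, Firm 1 must be indifferent between Not advertise and Advertise, which pins down Firm 2's mix.
  Firm 1's payoff from Not advertise: q·(-4) + (1−q)·2 = -6q + 2
  Firm 1's payoff from Advertise: q·0 + (1−q)·(-1) = q - 1
  -6q + 2 = q - 1  ⇒  -7q = -3  ⇒  q = 3/7.
The value is Firm 1's expected payoff against this mix (using Not advertise): (3/7)·(-4) + (4/7)·2 = -4/7.

v = -4/7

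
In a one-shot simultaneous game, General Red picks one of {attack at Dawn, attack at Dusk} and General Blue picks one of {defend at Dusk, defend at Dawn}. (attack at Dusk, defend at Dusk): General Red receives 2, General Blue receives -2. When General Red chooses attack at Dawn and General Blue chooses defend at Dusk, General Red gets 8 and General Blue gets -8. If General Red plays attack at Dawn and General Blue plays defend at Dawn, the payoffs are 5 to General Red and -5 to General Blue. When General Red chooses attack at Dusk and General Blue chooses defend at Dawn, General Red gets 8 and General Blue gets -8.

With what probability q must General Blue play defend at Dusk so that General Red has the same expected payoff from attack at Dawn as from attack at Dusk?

For General Red to be willing to mix, General Red must be indifferent between attack at Dawn and attack at Dusk, which pins down General Blue's mix.
  General Red's expected payoff from attack at Dawn: q·8 + (1−q)·5 = 3q + 5
  General Red's expected payoff from attack at Dusk: q·2 + (1−q)·8 = -6q + 8
  3q + 5 = -6q + 8  ⇒  9q = 3  ⇒  q = 1/3.

q = 1/3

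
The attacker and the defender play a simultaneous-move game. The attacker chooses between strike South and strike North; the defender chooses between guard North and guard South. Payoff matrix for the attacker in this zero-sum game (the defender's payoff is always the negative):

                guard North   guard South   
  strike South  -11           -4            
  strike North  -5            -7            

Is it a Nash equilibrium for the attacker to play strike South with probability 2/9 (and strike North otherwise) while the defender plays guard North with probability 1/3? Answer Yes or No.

Yes

Check the defender's indifference given the attacker's mix p = 2/9:
  payoff from guard North = 19/3; payoff from guard South = 19/3 — equal.
Check the attacker's indifference given the defender's mix q = 1/3:
  payoff from strike South = -19/3; payoff from strike North = -19/3 — equal.
Both players are indifferent, so neither can profitably deviate.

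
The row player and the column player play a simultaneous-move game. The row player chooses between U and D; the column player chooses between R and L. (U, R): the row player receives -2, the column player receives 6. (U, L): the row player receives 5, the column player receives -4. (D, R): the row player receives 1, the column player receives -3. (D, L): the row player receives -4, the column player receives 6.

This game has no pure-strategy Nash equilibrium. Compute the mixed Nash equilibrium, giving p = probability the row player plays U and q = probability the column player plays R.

In a mixed equilibrium the column player is indifferent between R and L; this condition fixes p.
  the column player's payoff from R: p·6 + (1−p)·(-3) = 9p - 3
  the column player's payoff from L: p·(-4) + (1−p)·6 = -10p + 6
  9p - 3 = -10p + 6  ⇒  19p = 9  ⇒  p = 9/19.
For the row player to be willing to mix, the row player must be indifferent between U and D, which pins down the column player's mix.
  the row player's expected payoff from U: q·(-2) + (1−q)·5 = -7q + 5
  the row player's expected payoff from D: q·1 + (1−q)·(-4) = 5q - 4
  -7q + 5 = 5q - 4  ⇒  -12q = -9  ⇒  q = 3/4.

p = 9/19, q = 3/4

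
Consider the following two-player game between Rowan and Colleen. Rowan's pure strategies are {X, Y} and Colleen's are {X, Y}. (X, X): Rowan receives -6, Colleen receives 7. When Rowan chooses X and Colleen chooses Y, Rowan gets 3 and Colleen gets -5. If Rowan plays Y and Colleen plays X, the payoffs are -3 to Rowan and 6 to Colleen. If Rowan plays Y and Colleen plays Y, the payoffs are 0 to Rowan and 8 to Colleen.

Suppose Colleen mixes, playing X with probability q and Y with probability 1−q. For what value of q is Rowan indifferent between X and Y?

q = 1/2

Set Rowan's expected payoff from X equal to that from Y:
  Rowan's payoff to X: q·(-6) + (1−q)·3 = -9q + 3
  Rowan's payoff to Y: q·(-3) + (1−q)·0 = -3q
  -9q + 3 = -3q  ⇒  -6q = -3  ⇒  q = 1/2.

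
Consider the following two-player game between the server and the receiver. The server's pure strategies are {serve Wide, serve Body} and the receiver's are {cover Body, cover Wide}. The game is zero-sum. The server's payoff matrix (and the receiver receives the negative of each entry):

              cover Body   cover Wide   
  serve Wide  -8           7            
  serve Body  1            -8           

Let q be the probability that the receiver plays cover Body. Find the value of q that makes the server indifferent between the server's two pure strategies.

q = 5/8

Set the server's expected payoff from serve Wide equal to that from serve Body:
  the server's payoff from serve Wide: q·(-8) + (1−q)·7 = -15q + 7
  the server's payoff from serve Body: q·1 + (1−q)·(-8) = 9q - 8
  -15q + 7 = 9q - 8  ⇒  -24q = -15  ⇒  q = 5/8.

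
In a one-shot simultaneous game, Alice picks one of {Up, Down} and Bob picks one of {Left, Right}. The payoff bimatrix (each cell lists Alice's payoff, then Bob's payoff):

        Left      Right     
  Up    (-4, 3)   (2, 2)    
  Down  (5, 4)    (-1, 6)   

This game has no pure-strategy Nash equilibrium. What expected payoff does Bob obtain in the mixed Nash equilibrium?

10/3

Alice's mix must leave Bob indifferent between Left and Right.
  Bob's payoff from Left: p·3 + (1−p)·4 = -p + 4
  Bob's payoff from Right: p·2 + (1−p)·6 = -4p + 6
  -p + 4 = -4p + 6  ⇒  3p = 2  ⇒  p = 2/3.
At equilibrium Bob is indifferent across columns, so Bob's payoff equals the payoff from Left: (2/3)·3 + (1/3)·4 = 10/3.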